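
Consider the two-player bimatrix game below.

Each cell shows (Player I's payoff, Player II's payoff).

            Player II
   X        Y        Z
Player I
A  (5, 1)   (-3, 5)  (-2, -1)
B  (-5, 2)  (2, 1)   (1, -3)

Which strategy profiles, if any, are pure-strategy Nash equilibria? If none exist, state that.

There is no pure-strategy Nash equilibrium.

(A, X): Player II can switch to Y (1 → 5). Not NE.
(A, Y): Player I can switch to B (-3 → 2). Not NE.
(A, Z): Player I can switch to B (-2 → 1). Not NE.
(B, X): Player I can switch to A (-5 → 5). Not NE.
(B, Y): Player II can switch to X (1 → 2). Not NE.
(B, Z): Player II can switch to X (-3 → 2). Not NE.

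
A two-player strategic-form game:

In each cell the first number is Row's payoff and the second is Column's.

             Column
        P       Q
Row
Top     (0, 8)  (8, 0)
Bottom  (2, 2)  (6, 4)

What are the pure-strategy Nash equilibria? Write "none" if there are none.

There is no pure-strategy Nash equilibrium.

(Top, P): Row can switch to Bottom (0 → 2). Not NE.
(Top, Q): Column can switch to P (0 → 8). Not NE.
(Bottom, P): Column can switch to Q (2 → 4). Not NE.
(Bottom, Q): Row can switch to Top (6 → 8). Not NE.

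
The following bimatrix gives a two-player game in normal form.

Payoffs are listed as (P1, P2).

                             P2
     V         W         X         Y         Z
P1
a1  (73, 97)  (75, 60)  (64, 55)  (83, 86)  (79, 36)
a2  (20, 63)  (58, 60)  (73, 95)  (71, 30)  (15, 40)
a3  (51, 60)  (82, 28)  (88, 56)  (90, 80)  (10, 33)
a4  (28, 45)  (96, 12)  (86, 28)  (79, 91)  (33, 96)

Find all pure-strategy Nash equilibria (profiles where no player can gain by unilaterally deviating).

P1 against V: payoffs 73, 20, 51, 28 → best response a1.
P1 against W: payoffs 75, 58, 82, 96 → best response a4.
P1 against X: payoffs 64, 73, 88, 86 → best response a3.
P1 against Y: payoffs 83, 71, 90, 79 → best response a3.
P1 against Z: payoffs 79, 15, 10, 33 → best response a1.
P2 against a1: payoffs 97, 60, 55, 86, 36 → best response V.
P2 against a2: payoffs 63, 60, 95, 30, 40 → best response X.
P2 against a3: payoffs 60, 28, 56, 80, 33 → best response Y.
P2 against a4: payoffs 45, 12, 28, 91, 96 → best response Z.
Mutual best responses: (a1, V); (a3, Y).

The pure Nash equilibria are (a1, V) and (a3, Y).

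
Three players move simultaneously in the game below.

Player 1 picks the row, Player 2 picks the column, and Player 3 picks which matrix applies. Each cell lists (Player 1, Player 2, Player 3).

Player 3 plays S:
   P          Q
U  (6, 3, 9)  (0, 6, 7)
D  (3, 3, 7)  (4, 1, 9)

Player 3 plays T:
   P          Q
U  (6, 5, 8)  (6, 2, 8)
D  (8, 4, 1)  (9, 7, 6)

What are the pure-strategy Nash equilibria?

none

Player 1 against (P, S): payoffs 6, 3 → best response U.
Player 1 against (P, T): payoffs 6, 8 → best response D.
Player 1 against (Q, S): payoffs 0, 4 → best response D.
Player 1 against (Q, T): payoffs 6, 9 → best response D.
Player 2 against (U, S): payoffs 3, 6 → best response Q.
Player 2 against (U, T): payoffs 5, 2 → best response P.
Player 2 against (D, S): payoffs 3, 1 → best response P.
Player 2 against (D, T): payoffs 4, 7 → best response Q.
Player 3 against (U, P): payoffs 9, 8 → best response S.
Player 3 against (U, Q): payoffs 7, 8 → best response T.
Player 3 against (D, P): payoffs 7, 1 → best response S.
Player 3 against (D, Q): payoffs 9, 6 → best response S.
No profile is a mutual best response for all players.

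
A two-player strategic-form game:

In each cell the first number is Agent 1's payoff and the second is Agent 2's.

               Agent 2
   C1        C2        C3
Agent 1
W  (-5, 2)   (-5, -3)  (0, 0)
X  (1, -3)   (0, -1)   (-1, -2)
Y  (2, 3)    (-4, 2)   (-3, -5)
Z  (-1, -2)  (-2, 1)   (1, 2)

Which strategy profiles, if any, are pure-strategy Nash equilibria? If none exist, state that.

(W, C1): Agent 1 can switch to X (-5 → 1). Not NE.
(W, C2): Agent 1 can switch to X (-5 → 0). Not NE.
(W, C3): Agent 1 can switch to Z (0 → 1). Not NE.
(X, C1): Agent 1 can switch to Y (1 → 2). Not NE.
(X, C2): Agent 1 gets 0, best alternative -2; Agent 2 gets -1, best alternative -2. No profitable deviation — NE.
(X, C3): Agent 1 can switch to W (-1 → 0). Not NE.
(Y, C1): Agent 1 gets 2, best alternative 1; Agent 2 gets 3, best alternative 2. No profitable deviation — NE.
(Y, C2): Agent 1 can switch to X (-4 → 0). Not NE.
(Y, C3): Agent 1 can switch to W (-3 → 0). Not NE.
(Z, C1): Agent 1 can switch to X (-1 → 1). Not NE.
(Z, C2): Agent 1 can switch to X (-2 → 0). Not NE.
(Z, C3): Agent 1 gets 1, best alternative 0; Agent 2 gets 2, best alternative 1. No profitable deviation — NE.

Pure-strategy Nash equilibria: (X, C2), (Y, C1), (Z, C3)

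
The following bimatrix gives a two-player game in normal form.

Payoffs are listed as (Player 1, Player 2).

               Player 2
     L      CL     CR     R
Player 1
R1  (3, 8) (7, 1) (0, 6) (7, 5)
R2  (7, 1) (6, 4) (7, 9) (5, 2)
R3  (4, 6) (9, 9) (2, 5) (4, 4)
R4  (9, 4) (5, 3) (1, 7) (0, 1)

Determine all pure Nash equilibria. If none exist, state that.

Pure-strategy Nash equilibria: (R2, CR) and (R3, CL)

For each strategy profile, look for a profitable unilateral deviation.
(R1, L): Player 1 can switch to R2 (3 → 7). Not NE.
(R1, CL): Player 1 can switch to R3 (7 → 9). Not NE.
(R1, CR): Player 1 can switch to R2 (0 → 7). Not NE.
(R1, R): Player 2 can switch to L (5 → 8). Not NE.
(R2, L): Player 1 can switch to R4 (7 → 9). Not NE.
(R2, CL): Player 1 can switch to R1 (6 → 7). Not NE.
(R2, CR): Player 1 gets 7, best alternative 2; Player 2 gets 9, best alternative 4. No profitable deviation — NE.
(R2, R): Player 1 can switch to R1 (5 → 7). Not NE.
(R3, L): Player 1 can switch to R2 (4 → 7). Not NE.
(R3, CL): Player 1 gets 9, best alternative 7; Player 2 gets 9, best alternative 6. No profitable deviation — NE.
(R3, CR): Player 1 can switch to R2 (2 → 7). Not NE.
(R3, R): Player 1 can switch to R1 (4 → 7). Not NE.
(R4, L): Player 2 can switch to CR (4 → 7). Not NE.
(R4, CL): Player 1 can switch to R1 (5 → 7). Not NE.
(The remaining 2 profiles each have a profitable deviation by the same check.)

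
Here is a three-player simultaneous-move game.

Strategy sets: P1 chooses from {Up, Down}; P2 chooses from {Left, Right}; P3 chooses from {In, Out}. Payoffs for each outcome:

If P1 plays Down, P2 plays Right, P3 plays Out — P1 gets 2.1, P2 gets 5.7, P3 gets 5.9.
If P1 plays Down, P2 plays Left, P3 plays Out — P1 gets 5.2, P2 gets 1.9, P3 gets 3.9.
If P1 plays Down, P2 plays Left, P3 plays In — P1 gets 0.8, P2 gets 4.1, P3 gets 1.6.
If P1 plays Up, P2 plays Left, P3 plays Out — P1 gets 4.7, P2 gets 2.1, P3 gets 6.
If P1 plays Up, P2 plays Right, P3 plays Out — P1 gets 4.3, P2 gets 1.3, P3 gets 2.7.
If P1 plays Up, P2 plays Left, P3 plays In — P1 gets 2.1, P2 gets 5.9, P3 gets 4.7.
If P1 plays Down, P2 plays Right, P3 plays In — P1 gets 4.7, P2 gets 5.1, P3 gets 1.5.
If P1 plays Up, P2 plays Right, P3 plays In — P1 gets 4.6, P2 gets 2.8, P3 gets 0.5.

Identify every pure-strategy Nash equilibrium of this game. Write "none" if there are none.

No pure-strategy Nash equilibrium.

P1 against (Left, In): payoffs 2.1, 0.8 → best response Up.
P1 against (Left, Out): payoffs 4.7, 5.2 → best response Down.
P1 against (Right, In): payoffs 4.6, 4.7 → best response Down.
P1 against (Right, Out): payoffs 4.3, 2.1 → best response Up.
P2 against (Up, In): payoffs 5.9, 2.8 → best response Left.
P2 against (Up, Out): payoffs 2.1, 1.3 → best response Left.
P2 against (Down, In): payoffs 4.1, 5.1 → best response Right.
P2 against (Down, Out): payoffs 1.9, 5.7 → best response Right.
P3 against (Up, Left): payoffs 4.7, 6 → best response Out.
P3 against (Up, Right): payoffs 0.5, 2.7 → best response Out.
P3 against (Down, Left): payoffs 1.6, 3.9 → best response Out.
P3 against (Down, Right): payoffs 1.5, 5.9 → best response Out.
No profile is a mutual best response for all players.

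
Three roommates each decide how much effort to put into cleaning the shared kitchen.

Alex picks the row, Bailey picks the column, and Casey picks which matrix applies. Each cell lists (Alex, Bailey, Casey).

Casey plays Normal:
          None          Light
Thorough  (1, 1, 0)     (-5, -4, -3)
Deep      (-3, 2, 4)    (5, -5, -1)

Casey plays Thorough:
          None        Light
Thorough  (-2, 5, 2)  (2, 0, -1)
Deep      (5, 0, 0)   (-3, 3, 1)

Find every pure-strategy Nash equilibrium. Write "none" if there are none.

Check each profile: it is a Nash equilibrium iff no player can strictly gain by switching unilaterally.
(Thorough, None, Normal): Casey can switch to Thorough (0 → 2). Not NE.
(Thorough, None, Thorough): Alex can switch to Deep (-2 → 5). Not NE.
(Thorough, Light, Normal): Alex can switch to Deep (-5 → 5). Not NE.
(Thorough, Light, Thorough): Bailey can switch to None (0 → 5). Not NE.
(Deep, None, Normal): Alex can switch to Thorough (-3 → 1). Not NE.
(Deep, None, Thorough): Bailey can switch to Light (0 → 3). Not NE.
(Deep, Light, Normal): Bailey can switch to None (-5 → 2). Not NE.
(Deep, Light, Thorough): Alex can switch to Thorough (-3 → 2). Not NE.

No pure-strategy Nash equilibrium.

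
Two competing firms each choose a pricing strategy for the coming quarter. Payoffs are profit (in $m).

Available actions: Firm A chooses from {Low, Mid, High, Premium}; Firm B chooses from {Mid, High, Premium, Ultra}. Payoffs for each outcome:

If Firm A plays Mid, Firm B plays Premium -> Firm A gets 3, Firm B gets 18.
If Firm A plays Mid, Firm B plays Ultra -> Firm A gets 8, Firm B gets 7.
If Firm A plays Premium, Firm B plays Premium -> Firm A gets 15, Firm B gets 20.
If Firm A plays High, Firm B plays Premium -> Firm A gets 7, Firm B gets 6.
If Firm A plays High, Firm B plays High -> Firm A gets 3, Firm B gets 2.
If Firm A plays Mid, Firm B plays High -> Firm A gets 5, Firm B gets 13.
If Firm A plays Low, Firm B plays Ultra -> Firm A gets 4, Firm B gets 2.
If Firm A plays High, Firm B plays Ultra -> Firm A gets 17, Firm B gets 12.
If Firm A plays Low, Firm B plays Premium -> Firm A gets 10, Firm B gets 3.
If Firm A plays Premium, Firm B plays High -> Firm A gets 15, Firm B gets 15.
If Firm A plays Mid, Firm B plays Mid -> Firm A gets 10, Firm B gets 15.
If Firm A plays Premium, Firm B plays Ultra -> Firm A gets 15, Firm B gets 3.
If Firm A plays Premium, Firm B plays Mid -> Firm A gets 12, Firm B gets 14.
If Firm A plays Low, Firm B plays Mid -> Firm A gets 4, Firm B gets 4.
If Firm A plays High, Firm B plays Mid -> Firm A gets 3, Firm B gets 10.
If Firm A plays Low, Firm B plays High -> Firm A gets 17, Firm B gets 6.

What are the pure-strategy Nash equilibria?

Pure-strategy Nash equilibria: (Low, High), (High, Ultra), (Premium, Premium)

Firm A against Mid: payoffs 4, 10, 3, 12 → best response Premium.
Firm A against High: payoffs 17, 5, 3, 15 → best response Low.
Firm A against Premium: payoffs 10, 3, 7, 15 → best response Premium.
Firm A against Ultra: payoffs 4, 8, 17, 15 → best response High.
Firm B against Low: payoffs 4, 6, 3, 2 → best response High.
Firm B against Mid: payoffs 15, 13, 18, 7 → best response Premium.
Firm B against High: payoffs 10, 2, 6, 12 → best response Ultra.
Firm B against Premium: payoffs 14, 15, 20, 3 → best response Premium.
Mutual best responses: (Low, High); (High, Ultra); (Premium, Premium).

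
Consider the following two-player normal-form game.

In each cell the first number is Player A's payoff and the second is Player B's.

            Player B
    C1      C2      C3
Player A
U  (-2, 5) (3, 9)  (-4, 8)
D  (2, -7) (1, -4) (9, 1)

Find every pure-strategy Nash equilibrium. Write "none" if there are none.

(U, C2), (D, C3)

Player A against C1: payoffs -2, 2 → best response D.
Player A against C2: payoffs 3, 1 → best response U.
Player A against C3: payoffs -4, 9 → best response D.
Player B against U: payoffs 5, 9, 8 → best response C2.
Player B against D: payoffs -7, -4, 1 → best response C3.
Mutual best responses: (U, C2); (D, C3).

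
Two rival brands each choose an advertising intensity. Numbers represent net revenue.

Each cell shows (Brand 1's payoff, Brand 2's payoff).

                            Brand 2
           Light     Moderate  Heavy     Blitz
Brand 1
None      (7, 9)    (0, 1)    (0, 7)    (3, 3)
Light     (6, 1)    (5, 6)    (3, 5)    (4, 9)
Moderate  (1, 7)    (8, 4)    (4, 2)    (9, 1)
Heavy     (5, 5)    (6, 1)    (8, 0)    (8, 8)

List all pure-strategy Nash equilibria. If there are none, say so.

Pure NE: (None, Light)

(None, Light): Brand 1 gets 7, best alternative 6; Brand 2 gets 9, best alternative 7. No profitable deviation — NE.
(None, Moderate): Brand 1 can switch to Light (0 → 5). Not NE.
(None, Heavy): Brand 1 can switch to Light (0 → 3). Not NE.
(None, Blitz): Brand 1 can switch to Light (3 → 4). Not NE.
(Light, Light): Brand 1 can switch to None (6 → 7). Not NE.
(Light, Moderate): Brand 1 can switch to Moderate (5 → 8). Not NE.
(Light, Heavy): Brand 1 can switch to Moderate (3 → 4). Not NE.
(Light, Blitz): Brand 1 can switch to Moderate (4 → 9). Not NE.
(Moderate, Light): Brand 1 can switch to None (1 → 7). Not NE.
(Moderate, Moderate): Brand 2 can switch to Light (4 → 7). Not NE.
(Moderate, Heavy): Brand 1 can switch to Heavy (4 → 8). Not NE.
(Moderate, Blitz): Brand 2 can switch to Light (1 → 7). Not NE.
(Heavy, Light): Brand 1 can switch to None (5 → 7). Not NE.
(The remaining 3 profiles each have a profitable deviation by the same check.)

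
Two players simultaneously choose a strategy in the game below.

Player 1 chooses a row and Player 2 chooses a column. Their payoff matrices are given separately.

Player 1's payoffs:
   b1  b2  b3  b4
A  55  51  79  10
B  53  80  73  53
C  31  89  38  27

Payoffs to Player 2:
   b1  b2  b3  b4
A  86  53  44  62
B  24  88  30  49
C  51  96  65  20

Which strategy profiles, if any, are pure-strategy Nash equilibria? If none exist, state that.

(A, b1): Player 1 gets 55, best alternative 53; Player 2 gets 86, best alternative 62. No profitable deviation — NE.
(A, b2): Player 1 can switch to B (51 → 80). Not NE.
(A, b3): Player 2 can switch to b1 (44 → 86). Not NE.
(A, b4): Player 1 can switch to B (10 → 53). Not NE.
(B, b1): Player 1 can switch to A (53 → 55). Not NE.
(B, b2): Player 1 can switch to C (80 → 89). Not NE.
(B, b3): Player 1 can switch to A (73 → 79). Not NE.
(C, b2): Player 1 gets 89, best alternative 80; Player 2 gets 96, best alternative 65. No profitable deviation — NE.
(The remaining 4 profiles each have a profitable deviation by the same check.)

(A, b1), (C, b2)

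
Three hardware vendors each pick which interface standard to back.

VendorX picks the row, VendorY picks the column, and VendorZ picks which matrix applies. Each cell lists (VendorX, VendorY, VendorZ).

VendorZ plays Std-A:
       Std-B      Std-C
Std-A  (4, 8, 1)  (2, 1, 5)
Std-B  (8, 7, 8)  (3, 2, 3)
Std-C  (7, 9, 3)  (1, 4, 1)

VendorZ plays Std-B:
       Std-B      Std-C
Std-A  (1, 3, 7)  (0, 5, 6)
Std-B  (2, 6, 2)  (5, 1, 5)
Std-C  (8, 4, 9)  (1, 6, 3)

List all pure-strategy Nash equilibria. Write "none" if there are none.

Pure NE: (Std-B, Std-B, Std-A)

For each player, find the best response to each opponent profile; mutual best responses are the pure NE.
VendorX against (Std-B, Std-A): payoffs 4, 8, 7 → best response Std-B.
VendorX against (Std-B, Std-B): payoffs 1, 2, 8 → best response Std-C.
VendorX against (Std-C, Std-A): payoffs 2, 3, 1 → best response Std-B.
VendorX against (Std-C, Std-B): payoffs 0, 5, 1 → best response Std-B.
VendorY against (Std-A, Std-A): payoffs 8, 1 → best response Std-B.
VendorY against (Std-A, Std-B): payoffs 3, 5 → best response Std-C.
VendorY against (Std-B, Std-A): payoffs 7, 2 → best response Std-B.
VendorY against (Std-B, Std-B): payoffs 6, 1 → best response Std-B.
VendorY against (Std-C, Std-A): payoffs 9, 4 → best response Std-B.
VendorY against (Std-C, Std-B): payoffs 4, 6 → best response Std-C.
VendorZ against (Std-A, Std-B): payoffs 1, 7 → best response Std-B.
VendorZ against (Std-A, Std-C): payoffs 5, 6 → best response Std-B.
VendorZ against (Std-B, Std-B): payoffs 8, 2 → best response Std-A.
VendorZ against (Std-B, Std-C): payoffs 3, 5 → best response Std-B.
VendorZ against (Std-C, Std-B): payoffs 3, 9 → best response Std-B.
VendorZ against (Std-C, Std-C): payoffs 1, 3 → best response Std-B.
Mutual best responses: (Std-B, Std-B, Std-A).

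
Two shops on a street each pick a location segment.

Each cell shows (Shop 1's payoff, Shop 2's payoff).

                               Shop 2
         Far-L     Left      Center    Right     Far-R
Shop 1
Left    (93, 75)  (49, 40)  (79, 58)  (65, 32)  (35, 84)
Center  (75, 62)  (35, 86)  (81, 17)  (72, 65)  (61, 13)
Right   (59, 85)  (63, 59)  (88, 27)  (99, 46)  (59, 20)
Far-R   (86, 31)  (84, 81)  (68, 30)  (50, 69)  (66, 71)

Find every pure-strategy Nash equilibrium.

(Left, Far-L): Shop 2 can switch to Far-R (75 → 84). Not NE.
(Left, Left): Shop 1 can switch to Right (49 → 63). Not NE.
(Left, Center): Shop 1 can switch to Center (79 → 81). Not NE.
(Left, Right): Shop 1 can switch to Center (65 → 72). Not NE.
(Left, Far-R): Shop 1 can switch to Center (35 → 61). Not NE.
(Center, Far-L): Shop 1 can switch to Left (75 → 93). Not NE.
(Center, Left): Shop 1 can switch to Left (35 → 49). Not NE.
(Center, Center): Shop 1 can switch to Right (81 → 88). Not NE.
(Center, Right): Shop 1 can switch to Right (72 → 99). Not NE.
(Center, Far-R): Shop 1 can switch to Far-R (61 → 66). Not NE.
(Far-R, Left): Shop 1 gets 84, best alternative 63; Shop 2 gets 81, best alternative 71. No profitable deviation — NE.
(The remaining 9 profiles each have a profitable deviation by the same check.)

Pure NE: (Far-R, Left)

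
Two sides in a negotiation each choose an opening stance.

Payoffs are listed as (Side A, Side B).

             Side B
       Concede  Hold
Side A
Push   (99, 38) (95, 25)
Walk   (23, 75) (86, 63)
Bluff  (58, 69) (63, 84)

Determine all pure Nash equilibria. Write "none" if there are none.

Side A against Concede: payoffs 99, 23, 58 → best response Push.
Side A against Hold: payoffs 95, 86, 63 → best response Push.
Side B against Push: payoffs 38, 25 → best response Concede.
Side B against Walk: payoffs 75, 63 → best response Concede.
Side B against Bluff: payoffs 69, 84 → best response Hold.
Mutual best responses: (Push, Concede).

The unique pure-strategy Nash equilibrium is (Push, Concede).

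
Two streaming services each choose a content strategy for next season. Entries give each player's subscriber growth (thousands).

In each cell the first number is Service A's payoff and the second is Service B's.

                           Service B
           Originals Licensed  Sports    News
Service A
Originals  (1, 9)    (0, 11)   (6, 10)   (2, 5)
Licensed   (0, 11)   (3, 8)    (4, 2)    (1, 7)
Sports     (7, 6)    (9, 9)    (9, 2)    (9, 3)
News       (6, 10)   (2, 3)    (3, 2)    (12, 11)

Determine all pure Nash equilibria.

Check each profile: it is a Nash equilibrium iff no player can strictly gain by switching unilaterally.
(Originals, Originals): Service A can switch to Sports (1 → 7). Not NE.
(Originals, Licensed): Service A can switch to Licensed (0 → 3). Not NE.
(Originals, Sports): Service A can switch to Sports (6 → 9). Not NE.
(Originals, News): Service A can switch to Sports (2 → 9). Not NE.
(Licensed, Originals): Service A can switch to Originals (0 → 1). Not NE.
(Licensed, Licensed): Service A can switch to Sports (3 → 9). Not NE.
(Licensed, Sports): Service A can switch to Originals (4 → 6). Not NE.
(Licensed, News): Service A can switch to Originals (1 → 2). Not NE.
(Sports, Originals): Service B can switch to Licensed (6 → 9). Not NE.
(Sports, Licensed): Service A gets 9, best alternative 3; Service B gets 9, best alternative 6. No profitable deviation — NE.
(Sports, Sports): Service B can switch to Originals (2 → 6). Not NE.
(News, News): Service A gets 12, best alternative 9; Service B gets 11, best alternative 10. No profitable deviation — NE.
(The remaining 4 profiles each have a profitable deviation by the same check.)

The pure Nash equilibria are (Sports, Licensed), (News, News).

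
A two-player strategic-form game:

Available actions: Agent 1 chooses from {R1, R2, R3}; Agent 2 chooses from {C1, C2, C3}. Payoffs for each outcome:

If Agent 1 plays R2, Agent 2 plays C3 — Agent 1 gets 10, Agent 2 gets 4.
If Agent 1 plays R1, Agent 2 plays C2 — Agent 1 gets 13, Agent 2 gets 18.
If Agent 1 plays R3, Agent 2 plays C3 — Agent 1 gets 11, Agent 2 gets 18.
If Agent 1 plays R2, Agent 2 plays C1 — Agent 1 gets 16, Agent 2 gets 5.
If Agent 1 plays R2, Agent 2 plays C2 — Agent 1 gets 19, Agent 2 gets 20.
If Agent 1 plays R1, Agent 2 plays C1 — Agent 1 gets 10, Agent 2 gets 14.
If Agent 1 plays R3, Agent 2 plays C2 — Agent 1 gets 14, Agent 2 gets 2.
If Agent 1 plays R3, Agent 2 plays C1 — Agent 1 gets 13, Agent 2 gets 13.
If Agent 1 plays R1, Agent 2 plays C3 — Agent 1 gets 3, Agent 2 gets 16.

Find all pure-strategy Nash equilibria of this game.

(R1, C1): Agent 1 can switch to R2 (10 → 16). Not NE.
(R1, C2): Agent 1 can switch to R2 (13 → 19). Not NE.
(R1, C3): Agent 1 can switch to R2 (3 → 10). Not NE.
(R2, C1): Agent 2 can switch to C2 (5 → 20). Not NE.
(R2, C2): Agent 1 gets 19, best alternative 14; Agent 2 gets 20, best alternative 5. No profitable deviation — NE.
(R2, C3): Agent 1 can switch to R3 (10 → 11). Not NE.
(R3, C1): Agent 1 can switch to R2 (13 → 16). Not NE.
(R3, C2): Agent 1 can switch to R2 (14 → 19). Not NE.
(R3, C3): Agent 1 gets 11, best alternative 10; Agent 2 gets 18, best alternative 13. No profitable deviation — NE.

(R2, C2) and (R3, C3)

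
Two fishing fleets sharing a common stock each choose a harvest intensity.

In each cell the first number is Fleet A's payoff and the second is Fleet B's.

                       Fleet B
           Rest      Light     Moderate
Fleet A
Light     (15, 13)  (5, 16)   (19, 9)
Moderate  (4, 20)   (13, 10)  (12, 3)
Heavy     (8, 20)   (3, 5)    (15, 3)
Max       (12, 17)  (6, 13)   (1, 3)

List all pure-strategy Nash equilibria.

(Light, Rest): Fleet B can switch to Light (13 → 16). Not NE.
(Light, Light): Fleet A can switch to Moderate (5 → 13). Not NE.
(Light, Moderate): Fleet B can switch to Rest (9 → 13). Not NE.
(Moderate, Rest): Fleet A can switch to Light (4 → 15). Not NE.
(Moderate, Light): Fleet B can switch to Rest (10 → 20). Not NE.
(Moderate, Moderate): Fleet A can switch to Light (12 → 19). Not NE.
(Heavy, Rest): Fleet A can switch to Light (8 → 15). Not NE.
(Heavy, Light): Fleet A can switch to Light (3 → 5). Not NE.
(Heavy, Moderate): Fleet A can switch to Light (15 → 19). Not NE.
(Max, Rest): Fleet A can switch to Light (12 → 15). Not NE.
(The remaining 2 profiles each have a profitable deviation by the same check.)

There is no pure-strategy Nash equilibrium.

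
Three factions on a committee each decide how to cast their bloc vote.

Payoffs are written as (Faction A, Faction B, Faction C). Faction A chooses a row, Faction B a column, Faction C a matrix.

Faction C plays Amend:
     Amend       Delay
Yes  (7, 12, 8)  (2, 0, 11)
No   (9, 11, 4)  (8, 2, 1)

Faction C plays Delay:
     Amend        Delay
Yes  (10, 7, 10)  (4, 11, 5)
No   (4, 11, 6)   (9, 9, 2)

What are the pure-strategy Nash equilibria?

There is no pure-strategy Nash equilibrium.

(Yes, Amend, Amend): Faction A can switch to No (7 → 9). Not NE.
(Yes, Amend, Delay): Faction B can switch to Delay (7 → 11). Not NE.
(Yes, Delay, Amend): Faction A can switch to No (2 → 8). Not NE.
(Yes, Delay, Delay): Faction A can switch to No (4 → 9). Not NE.
(No, Amend, Amend): Faction C can switch to Delay (4 → 6). Not NE.
(No, Amend, Delay): Faction A can switch to Yes (4 → 10). Not NE.
(No, Delay, Amend): Faction B can switch to Amend (2 → 11). Not NE.
(No, Delay, Delay): Faction B can switch to Amend (9 → 11). Not NE.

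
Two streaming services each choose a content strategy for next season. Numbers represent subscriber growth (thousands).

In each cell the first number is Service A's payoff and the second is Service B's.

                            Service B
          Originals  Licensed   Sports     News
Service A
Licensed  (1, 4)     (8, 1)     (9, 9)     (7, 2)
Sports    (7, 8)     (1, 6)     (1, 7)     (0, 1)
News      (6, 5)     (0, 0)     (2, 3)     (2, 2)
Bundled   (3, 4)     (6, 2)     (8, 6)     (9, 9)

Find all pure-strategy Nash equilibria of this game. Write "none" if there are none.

Service A against Originals: payoffs 1, 7, 6, 3 → best response Sports.
Service A against Licensed: payoffs 8, 1, 0, 6 → best response Licensed.
Service A against Sports: payoffs 9, 1, 2, 8 → best response Licensed.
Service A against News: payoffs 7, 0, 2, 9 → best response Bundled.
Service B against Licensed: payoffs 4, 1, 9, 2 → best response Sports.
Service B against Sports: payoffs 8, 6, 7, 1 → best response Originals.
Service B against News: payoffs 5, 0, 3, 2 → best response Originals.
Service B against Bundled: payoffs 4, 2, 6, 9 → best response News.
Mutual best responses: (Licensed, Sports); (Sports, Originals); (Bundled, News).

Pure-strategy Nash equilibria: (Licensed, Sports) and (Sports, Originals) and (Bundled, News)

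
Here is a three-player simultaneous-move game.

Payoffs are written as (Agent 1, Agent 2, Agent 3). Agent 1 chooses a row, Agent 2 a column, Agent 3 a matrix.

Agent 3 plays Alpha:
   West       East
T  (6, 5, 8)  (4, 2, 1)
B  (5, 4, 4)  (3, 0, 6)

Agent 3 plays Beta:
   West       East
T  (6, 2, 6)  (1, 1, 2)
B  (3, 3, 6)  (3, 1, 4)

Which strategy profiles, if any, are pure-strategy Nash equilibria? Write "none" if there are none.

Pure NE: (T, West, Alpha)

Agent 1 against (West, Alpha): payoffs 6, 5 → best response T.
Agent 1 against (West, Beta): payoffs 6, 3 → best response T.
Agent 1 against (East, Alpha): payoffs 4, 3 → best response T.
Agent 1 against (East, Beta): payoffs 1, 3 → best response B.
Agent 2 against (T, Alpha): payoffs 5, 2 → best response West.
Agent 2 against (T, Beta): payoffs 2, 1 → best response West.
Agent 2 against (B, Alpha): payoffs 4, 0 → best response West.
Agent 2 against (B, Beta): payoffs 3, 1 → best response West.
Agent 3 against (T, West): payoffs 8, 6 → best response Alpha.
Agent 3 against (T, East): payoffs 1, 2 → best response Beta.
Agent 3 against (B, West): payoffs 4, 6 → best response Beta.
Agent 3 against (B, East): payoffs 6, 4 → best response Alpha.
Mutual best responses: (T, West, Alpha).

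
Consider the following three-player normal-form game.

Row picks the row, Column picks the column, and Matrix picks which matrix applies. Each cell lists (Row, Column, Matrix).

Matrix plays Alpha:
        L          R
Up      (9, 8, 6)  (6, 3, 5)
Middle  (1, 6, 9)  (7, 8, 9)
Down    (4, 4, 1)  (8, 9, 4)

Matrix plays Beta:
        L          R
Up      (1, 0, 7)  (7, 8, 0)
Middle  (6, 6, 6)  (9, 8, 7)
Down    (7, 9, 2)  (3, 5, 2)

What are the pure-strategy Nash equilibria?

Mark each player's best response to every combination of opponents' strategies; a profile where every player is best-responding is a pure Nash equilibrium.
Row against (L, Alpha): payoffs 9, 1, 4 → best response Up.
Row against (L, Beta): payoffs 1, 6, 7 → best response Down.
Row against (R, Alpha): payoffs 6, 7, 8 → best response Down.
Row against (R, Beta): payoffs 7, 9, 3 → best response Middle.
Column against (Up, Alpha): payoffs 8, 3 → best response L.
Column against (Up, Beta): payoffs 0, 8 → best response R.
Column against (Middle, Alpha): payoffs 6, 8 → best response R.
Column against (Middle, Beta): payoffs 6, 8 → best response R.
Column against (Down, Alpha): payoffs 4, 9 → best response R.
Column against (Down, Beta): payoffs 9, 5 → best response L.
Matrix against (Up, L): payoffs 6, 7 → best response Beta.
Matrix against (Up, R): payoffs 5, 0 → best response Alpha.
Matrix against (Middle, L): payoffs 9, 6 → best response Alpha.
Matrix against (Middle, R): payoffs 9, 7 → best response Alpha.
Matrix against (Down, L): payoffs 1, 2 → best response Beta.
Matrix against (Down, R): payoffs 4, 2 → best response Alpha.
Mutual best responses: (Down, L, Beta); (Down, R, Alpha).

(Down, L, Beta), (Down, R, Alpha)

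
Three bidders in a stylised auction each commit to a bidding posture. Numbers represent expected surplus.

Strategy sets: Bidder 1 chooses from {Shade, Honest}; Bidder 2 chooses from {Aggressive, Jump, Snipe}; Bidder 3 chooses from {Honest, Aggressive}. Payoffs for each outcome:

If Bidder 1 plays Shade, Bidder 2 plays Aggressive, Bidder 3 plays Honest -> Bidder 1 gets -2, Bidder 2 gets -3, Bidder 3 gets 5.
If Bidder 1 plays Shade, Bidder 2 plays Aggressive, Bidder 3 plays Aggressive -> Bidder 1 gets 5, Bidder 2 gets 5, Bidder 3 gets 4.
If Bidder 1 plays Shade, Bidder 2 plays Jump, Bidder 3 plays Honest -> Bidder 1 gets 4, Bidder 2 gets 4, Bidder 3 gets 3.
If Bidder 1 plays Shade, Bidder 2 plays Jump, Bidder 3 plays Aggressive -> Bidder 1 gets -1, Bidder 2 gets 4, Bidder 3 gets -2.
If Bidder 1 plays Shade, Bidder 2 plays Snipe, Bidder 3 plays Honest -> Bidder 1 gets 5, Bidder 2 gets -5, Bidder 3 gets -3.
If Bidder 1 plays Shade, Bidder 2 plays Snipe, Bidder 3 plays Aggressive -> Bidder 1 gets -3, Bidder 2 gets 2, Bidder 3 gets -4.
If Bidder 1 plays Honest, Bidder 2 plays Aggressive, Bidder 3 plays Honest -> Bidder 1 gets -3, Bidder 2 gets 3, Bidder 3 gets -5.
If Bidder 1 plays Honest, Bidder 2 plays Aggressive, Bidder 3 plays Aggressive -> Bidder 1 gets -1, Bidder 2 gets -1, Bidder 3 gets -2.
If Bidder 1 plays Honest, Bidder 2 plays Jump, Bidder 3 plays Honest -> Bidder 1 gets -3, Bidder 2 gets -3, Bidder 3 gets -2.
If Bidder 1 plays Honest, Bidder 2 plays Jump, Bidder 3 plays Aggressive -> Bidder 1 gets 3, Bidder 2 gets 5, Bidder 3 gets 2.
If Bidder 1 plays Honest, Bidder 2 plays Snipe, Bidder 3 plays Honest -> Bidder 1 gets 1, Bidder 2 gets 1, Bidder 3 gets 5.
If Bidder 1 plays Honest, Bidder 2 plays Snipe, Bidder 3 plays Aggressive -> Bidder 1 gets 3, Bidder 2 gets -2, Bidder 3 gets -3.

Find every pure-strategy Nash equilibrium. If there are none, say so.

(Shade, Jump, Honest), (Honest, Jump, Aggressive)

For each strategy profile, look for a profitable unilateral deviation.
(Shade, Aggressive, Honest): Bidder 2 can switch to Jump (-3 → 4). Not NE.
(Shade, Aggressive, Aggressive): Bidder 3 can switch to Honest (4 → 5). Not NE.
(Shade, Jump, Honest): Bidder 1 gets 4, best alternative -3; Bidder 2 gets 4, best alternative -3; Bidder 3 gets 3, best alternative -2. No profitable deviation — NE.
(Shade, Jump, Aggressive): Bidder 1 can switch to Honest (-1 → 3). Not NE.
(Shade, Snipe, Honest): Bidder 2 can switch to Aggressive (-5 → -3). Not NE.
(Shade, Snipe, Aggressive): Bidder 1 can switch to Honest (-3 → 3). Not NE.
(Honest, Aggressive, Honest): Bidder 1 can switch to Shade (-3 → -2). Not NE.
(Honest, Aggressive, Aggressive): Bidder 1 can switch to Shade (-1 → 5). Not NE.
(Honest, Jump, Honest): Bidder 1 can switch to Shade (-3 → 4). Not NE.
(Honest, Jump, Aggressive): Bidder 1 gets 3, best alternative -1; Bidder 2 gets 5, best alternative -1; Bidder 3 gets 2, best alternative -2. No profitable deviation — NE.
(The remaining 2 profiles each have a profitable deviation by the same check.)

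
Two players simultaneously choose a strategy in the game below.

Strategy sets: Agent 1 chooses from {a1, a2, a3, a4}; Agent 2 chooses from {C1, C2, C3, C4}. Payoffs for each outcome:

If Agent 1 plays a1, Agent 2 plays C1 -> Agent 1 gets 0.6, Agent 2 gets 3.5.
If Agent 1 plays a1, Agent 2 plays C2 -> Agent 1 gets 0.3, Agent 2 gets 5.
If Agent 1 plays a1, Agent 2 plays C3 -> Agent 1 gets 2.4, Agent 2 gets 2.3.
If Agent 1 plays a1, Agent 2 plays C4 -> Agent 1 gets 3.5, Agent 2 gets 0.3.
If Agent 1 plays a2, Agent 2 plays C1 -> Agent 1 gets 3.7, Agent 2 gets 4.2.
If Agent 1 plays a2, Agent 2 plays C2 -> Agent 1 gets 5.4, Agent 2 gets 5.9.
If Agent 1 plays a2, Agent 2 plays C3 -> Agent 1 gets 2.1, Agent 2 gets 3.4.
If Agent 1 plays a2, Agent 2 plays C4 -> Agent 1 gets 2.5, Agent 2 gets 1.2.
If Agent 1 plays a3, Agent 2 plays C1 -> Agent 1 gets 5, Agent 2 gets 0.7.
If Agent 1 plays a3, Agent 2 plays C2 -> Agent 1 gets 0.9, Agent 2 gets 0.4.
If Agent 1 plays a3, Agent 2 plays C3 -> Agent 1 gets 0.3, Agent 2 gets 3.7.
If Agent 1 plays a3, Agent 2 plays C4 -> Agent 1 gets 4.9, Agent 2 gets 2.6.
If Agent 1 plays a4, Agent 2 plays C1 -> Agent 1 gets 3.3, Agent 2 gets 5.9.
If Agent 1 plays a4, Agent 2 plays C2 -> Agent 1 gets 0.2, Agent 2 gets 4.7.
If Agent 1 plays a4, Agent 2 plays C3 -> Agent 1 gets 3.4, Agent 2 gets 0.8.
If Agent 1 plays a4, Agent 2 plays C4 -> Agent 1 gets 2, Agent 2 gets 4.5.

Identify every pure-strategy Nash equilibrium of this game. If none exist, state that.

Agent 1 against C1: payoffs 0.6, 3.7, 5, 3.3 → best response a3.
Agent 1 against C2: payoffs 0.3, 5.4, 0.9, 0.2 → best response a2.
Agent 1 against C3: payoffs 2.4, 2.1, 0.3, 3.4 → best response a4.
Agent 1 against C4: payoffs 3.5, 2.5, 4.9, 2 → best response a3.
Agent 2 against a1: payoffs 3.5, 5, 2.3, 0.3 → best response C2.
Agent 2 against a2: payoffs 4.2, 5.9, 3.4, 1.2 → best response C2.
Agent 2 against a3: payoffs 0.7, 0.4, 3.7, 2.6 → best response C3.
Agent 2 against a4: payoffs 5.9, 4.7, 0.8, 4.5 → best response C1.
Mutual best responses: (a2, C2).

(a2, C2)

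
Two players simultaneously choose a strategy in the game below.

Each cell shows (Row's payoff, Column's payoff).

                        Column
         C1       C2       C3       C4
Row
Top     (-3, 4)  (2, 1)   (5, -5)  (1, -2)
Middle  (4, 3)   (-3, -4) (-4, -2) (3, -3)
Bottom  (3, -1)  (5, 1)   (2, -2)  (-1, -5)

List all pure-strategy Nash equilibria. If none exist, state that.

Pure-strategy Nash equilibria: (Middle, C1) and (Bottom, C2)

For each strategy profile, look for a profitable unilateral deviation.
(Top, C1): Row can switch to Middle (-3 → 4). Not NE.
(Top, C2): Row can switch to Bottom (2 → 5). Not NE.
(Top, C3): Column can switch to C1 (-5 → 4). Not NE.
(Top, C4): Row can switch to Middle (1 → 3). Not NE.
(Middle, C1): Row gets 4, best alternative 3; Column gets 3, best alternative -2. No profitable deviation — NE.
(Middle, C2): Row can switch to Top (-3 → 2). Not NE.
(Middle, C3): Row can switch to Top (-4 → 5). Not NE.
(Middle, C4): Column can switch to C1 (-3 → 3). Not NE.
(Bottom, C1): Row can switch to Middle (3 → 4). Not NE.
(Bottom, C2): Row gets 5, best alternative 2; Column gets 1, best alternative -1. No profitable deviation — NE.
(Bottom, C3): Row can switch to Top (2 → 5). Not NE.
(Bottom, C4): Row can switch to Top (-1 → 1). Not NE.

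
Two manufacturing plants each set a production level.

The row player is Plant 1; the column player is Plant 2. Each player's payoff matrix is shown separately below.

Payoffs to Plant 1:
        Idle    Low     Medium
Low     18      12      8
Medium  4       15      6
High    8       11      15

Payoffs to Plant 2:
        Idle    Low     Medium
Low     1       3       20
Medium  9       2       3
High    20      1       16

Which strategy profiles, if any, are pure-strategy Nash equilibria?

none

Plant 1 against Idle: payoffs 18, 4, 8 → best response Low.
Plant 1 against Low: payoffs 12, 15, 11 → best response Medium.
Plant 1 against Medium: payoffs 8, 6, 15 → best response High.
Plant 2 against Low: payoffs 1, 3, 20 → best response Medium.
Plant 2 against Medium: payoffs 9, 2, 3 → best response Idle.
Plant 2 against High: payoffs 20, 1, 16 → best response Idle.
No profile is a mutual best response for all players.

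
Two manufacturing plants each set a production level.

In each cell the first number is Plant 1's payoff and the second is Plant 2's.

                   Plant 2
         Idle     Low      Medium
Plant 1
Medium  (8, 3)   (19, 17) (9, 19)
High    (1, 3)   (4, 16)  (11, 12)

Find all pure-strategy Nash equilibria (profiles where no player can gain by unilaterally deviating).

No pure-strategy Nash equilibrium.

Plant 1 against Idle: payoffs 8, 1 → best response Medium.
Plant 1 against Low: payoffs 19, 4 → best response Medium.
Plant 1 against Medium: payoffs 9, 11 → best response High.
Plant 2 against Medium: payoffs 3, 17, 19 → best response Medium.
Plant 2 against High: payoffs 3, 16, 12 → best response Low.
No profile is a mutual best response for all players.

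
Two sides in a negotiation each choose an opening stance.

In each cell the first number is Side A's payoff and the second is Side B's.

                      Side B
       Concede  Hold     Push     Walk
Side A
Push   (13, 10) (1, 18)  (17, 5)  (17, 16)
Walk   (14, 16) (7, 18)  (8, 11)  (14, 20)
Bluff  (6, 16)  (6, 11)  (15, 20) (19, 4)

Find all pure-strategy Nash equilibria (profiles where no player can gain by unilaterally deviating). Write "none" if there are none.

For each player, find the best response to each opponent profile; mutual best responses are the pure NE.
Side A against Concede: payoffs 13, 14, 6 → best response Walk.
Side A against Hold: payoffs 1, 7, 6 → best response Walk.
Side A against Push: payoffs 17, 8, 15 → best response Push.
Side A against Walk: payoffs 17, 14, 19 → best response Bluff.
Side B against Push: payoffs 10, 18, 5, 16 → best response Hold.
Side B against Walk: payoffs 16, 18, 11, 20 → best response Walk.
Side B against Bluff: payoffs 16, 11, 20, 4 → best response Push.
No profile is a mutual best response for all players.

none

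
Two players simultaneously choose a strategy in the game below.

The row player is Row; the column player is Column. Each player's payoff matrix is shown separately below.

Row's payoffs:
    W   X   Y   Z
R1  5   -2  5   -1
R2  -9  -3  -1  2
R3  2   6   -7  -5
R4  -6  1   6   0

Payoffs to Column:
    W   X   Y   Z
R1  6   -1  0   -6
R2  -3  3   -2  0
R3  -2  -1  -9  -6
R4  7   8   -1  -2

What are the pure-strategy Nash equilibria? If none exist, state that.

The pure Nash equilibria are (R1, W), (R3, X).

(R1, W): Row gets 5, best alternative 2; Column gets 6, best alternative 0. No profitable deviation — NE.
(R1, X): Row can switch to R3 (-2 → 6). Not NE.
(R1, Y): Row can switch to R4 (5 → 6). Not NE.
(R1, Z): Row can switch to R2 (-1 → 2). Not NE.
(R2, W): Row can switch to R1 (-9 → 5). Not NE.
(R2, X): Row can switch to R1 (-3 → -2). Not NE.
(R2, Y): Row can switch to R1 (-1 → 5). Not NE.
(R3, X): Row gets 6, best alternative 1; Column gets -1, best alternative -2. No profitable deviation — NE.
(The remaining 8 profiles each have a profitable deviation by the same check.)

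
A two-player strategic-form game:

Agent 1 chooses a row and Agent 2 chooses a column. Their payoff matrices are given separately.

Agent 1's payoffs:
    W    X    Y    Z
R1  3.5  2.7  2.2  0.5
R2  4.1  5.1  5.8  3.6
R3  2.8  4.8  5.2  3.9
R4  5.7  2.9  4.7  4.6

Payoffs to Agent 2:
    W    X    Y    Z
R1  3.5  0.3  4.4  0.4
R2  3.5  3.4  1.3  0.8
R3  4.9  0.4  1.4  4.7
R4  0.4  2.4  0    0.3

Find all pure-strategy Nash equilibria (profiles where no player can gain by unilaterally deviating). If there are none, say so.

none

(R1, W): Agent 1 can switch to R2 (3.5 → 4.1). Not NE.
(R1, X): Agent 1 can switch to R2 (2.7 → 5.1). Not NE.
(R1, Y): Agent 1 can switch to R2 (2.2 → 5.8). Not NE.
(R1, Z): Agent 1 can switch to R2 (0.5 → 3.6). Not NE.
(R2, W): Agent 1 can switch to R4 (4.1 → 5.7). Not NE.
(R2, X): Agent 2 can switch to W (3.4 → 3.5). Not NE.
(The remaining 10 profiles each have a profitable deviation by the same check.)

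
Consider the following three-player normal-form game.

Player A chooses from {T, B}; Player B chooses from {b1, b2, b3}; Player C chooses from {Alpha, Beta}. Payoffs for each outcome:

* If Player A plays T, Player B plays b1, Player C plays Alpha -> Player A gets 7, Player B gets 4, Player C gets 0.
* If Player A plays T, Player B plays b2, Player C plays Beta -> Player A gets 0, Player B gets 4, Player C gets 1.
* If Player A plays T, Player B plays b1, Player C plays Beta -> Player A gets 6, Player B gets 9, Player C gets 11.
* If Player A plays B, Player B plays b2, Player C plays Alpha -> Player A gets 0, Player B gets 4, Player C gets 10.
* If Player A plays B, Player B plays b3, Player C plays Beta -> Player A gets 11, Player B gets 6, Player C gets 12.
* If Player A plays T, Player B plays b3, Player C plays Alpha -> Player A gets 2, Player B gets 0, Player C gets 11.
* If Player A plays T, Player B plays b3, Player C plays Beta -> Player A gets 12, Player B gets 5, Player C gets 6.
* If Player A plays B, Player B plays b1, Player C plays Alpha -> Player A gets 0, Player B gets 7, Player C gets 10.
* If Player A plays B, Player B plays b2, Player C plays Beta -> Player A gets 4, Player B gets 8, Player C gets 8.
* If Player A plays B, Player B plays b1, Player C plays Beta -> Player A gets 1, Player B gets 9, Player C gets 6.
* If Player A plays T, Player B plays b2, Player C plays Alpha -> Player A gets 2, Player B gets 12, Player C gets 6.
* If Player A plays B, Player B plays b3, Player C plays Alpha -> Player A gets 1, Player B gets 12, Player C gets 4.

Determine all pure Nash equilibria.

The pure Nash equilibria are (T, b1, Beta); (T, b2, Alpha).

(T, b1, Alpha): Player B can switch to b2 (4 → 12). Not NE.
(T, b1, Beta): Player A gets 6, best alternative 1; Player B gets 9, best alternative 5; Player C gets 11, best alternative 0. No profitable deviation — NE.
(T, b2, Alpha): Player A gets 2, best alternative 0; Player B gets 12, best alternative 4; Player C gets 6, best alternative 1. No profitable deviation — NE.
(T, b2, Beta): Player A can switch to B (0 → 4). Not NE.
(T, b3, Alpha): Player B can switch to b1 (0 → 4). Not NE.
(T, b3, Beta): Player B can switch to b1 (5 → 9). Not NE.
(B, b1, Alpha): Player A can switch to T (0 → 7). Not NE.
(B, b1, Beta): Player A can switch to T (1 → 6). Not NE.
(B, b2, Alpha): Player A can switch to T (0 → 2). Not NE.
(B, b2, Beta): Player B can switch to b1 (8 → 9). Not NE.
(The remaining 2 profiles each have a profitable deviation by the same check.)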